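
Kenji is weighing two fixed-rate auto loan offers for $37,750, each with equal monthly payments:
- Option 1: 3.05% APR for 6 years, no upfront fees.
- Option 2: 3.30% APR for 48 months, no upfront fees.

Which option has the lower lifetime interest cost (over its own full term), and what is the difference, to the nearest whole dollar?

Option 1: monthly rate = 3.05%/12 = 0.0025417; payment = 37,750 × 0.0025417 / (1 − (1+0.0025417)^−72) = $574.41.
Total interest on Option 1 = 72 × $574.41 − $37,750 = $3,607.52.
Option 2: monthly rate = 3.3%/12 = 0.0027500; payment = 37,750 × 0.0027500 / (1 − (1+0.0027500)^−48) = $840.59.
Total interest on Option 2 = 48 × $840.59 − $37,750 = $2,598.32.
Option 2 is lower by $1,009.20.

Option 2 by $1,009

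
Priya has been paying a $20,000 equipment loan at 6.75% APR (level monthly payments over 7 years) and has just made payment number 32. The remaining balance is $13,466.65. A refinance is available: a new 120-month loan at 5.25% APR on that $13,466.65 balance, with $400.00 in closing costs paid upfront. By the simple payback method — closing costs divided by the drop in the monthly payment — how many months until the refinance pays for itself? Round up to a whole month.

Current payment = 20,000 × 6.75%/12 / (1 − (1+0.0056250)^−84) = $299.42.
Refinanced payment = 13,466.65 × 0.0043750 / (1 − (1+0.0043750)^−120) = $144.49.
Monthly savings = $299.42 − $144.49 = $154.93.
Break-even = $400.00 / $154.93 = 2.58 → 3 months.

3 months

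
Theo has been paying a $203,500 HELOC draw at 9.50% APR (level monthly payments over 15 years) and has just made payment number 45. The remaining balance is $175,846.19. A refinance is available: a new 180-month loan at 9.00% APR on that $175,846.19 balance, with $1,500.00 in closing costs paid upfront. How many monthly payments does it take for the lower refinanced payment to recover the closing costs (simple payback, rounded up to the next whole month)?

Current payment = 203,500 × 9.5%/12 / (1 − (1+0.0079167)^−180) = $2,125.00.
Refinanced payment = 175,846.19 × 0.0075000 / (1 − (1+0.0075000)^−180) = $1,783.55.
Monthly savings = $2,125.00 − $1,783.55 = $341.45.
Break-even = $1,500.00 / $341.45 = 4.39 → 5 months.

5 months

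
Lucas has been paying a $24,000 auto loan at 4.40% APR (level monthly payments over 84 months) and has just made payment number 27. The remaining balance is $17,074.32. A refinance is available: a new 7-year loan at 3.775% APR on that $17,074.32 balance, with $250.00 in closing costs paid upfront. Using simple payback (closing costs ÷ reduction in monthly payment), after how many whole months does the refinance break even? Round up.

Current payment = 24,000 × 4.4%/12 / (1 − (1+0.0036667)^−84) = $332.49.
Refinanced payment = 17,074.32 × 0.0031458 / (1 − (1+0.0031458)^−84) = $231.62.
Monthly savings = $332.49 − $231.62 = $100.87.
Break-even = $250.00 / $100.87 = 2.48 → 3 months.

3 months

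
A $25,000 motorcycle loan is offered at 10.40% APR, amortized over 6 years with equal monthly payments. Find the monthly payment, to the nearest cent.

At 10.40% the monthly rate is 0.0086667, so the payment is 25,000 × 0.0086667 / (1 − 1.0086667^−72) = $468.20.

$468.20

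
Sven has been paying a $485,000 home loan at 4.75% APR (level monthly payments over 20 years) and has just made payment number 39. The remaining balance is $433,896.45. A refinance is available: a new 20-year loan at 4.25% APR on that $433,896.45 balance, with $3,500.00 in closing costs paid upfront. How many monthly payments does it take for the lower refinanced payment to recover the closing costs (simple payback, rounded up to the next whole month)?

8 months

Current payment = 485,000 × 4.75%/12 / (1 − (1+0.0039583)^−240) = $3,134.18.
Refinanced payment = 433,896.45 × 0.0035417 / (1 − (1+0.0035417)^−240) = $2,686.84.
Monthly savings = $3,134.18 − $2,686.84 = $447.34.
Break-even = $3,500.00 / $447.34 = 7.82 → 8 months.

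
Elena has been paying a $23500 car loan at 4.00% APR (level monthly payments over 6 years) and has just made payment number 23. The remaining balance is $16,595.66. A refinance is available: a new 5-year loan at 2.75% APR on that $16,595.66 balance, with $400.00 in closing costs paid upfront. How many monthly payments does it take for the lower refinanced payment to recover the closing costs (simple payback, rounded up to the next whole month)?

6 months

Current payment = 23,500 × 4%/12 / (1 − (1+0.0033333)^−72) = $367.66.
Refinanced payment = 16,595.66 × 0.0022917 / (1 − (1+0.0022917)^−60) = $296.36.
Monthly savings = $367.66 − $296.36 = $71.30.
Break-even = $400.00 / $71.30 = 5.61 → 6 months.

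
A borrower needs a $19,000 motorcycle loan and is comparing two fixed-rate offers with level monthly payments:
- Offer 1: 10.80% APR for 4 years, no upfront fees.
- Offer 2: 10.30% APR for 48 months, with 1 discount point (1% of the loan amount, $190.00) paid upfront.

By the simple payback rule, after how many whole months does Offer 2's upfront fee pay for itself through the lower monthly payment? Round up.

42 months

Offer 1: monthly rate = 10.8%/12 = 0.0090000; payment = 19,000 × 0.0090000 / (1 − (1+0.0090000)^−48) = $489.22.
Offer 2: at 10.30% the monthly rate is 0.0085833, so the payment is 19,000 × 0.0085833 / (1 − 1.0085833^−48) = $484.63.
Monthly savings = $489.22 − $484.63 = $4.59.
Break-even = $190.00 / $4.59 = 41.39 → 42 months.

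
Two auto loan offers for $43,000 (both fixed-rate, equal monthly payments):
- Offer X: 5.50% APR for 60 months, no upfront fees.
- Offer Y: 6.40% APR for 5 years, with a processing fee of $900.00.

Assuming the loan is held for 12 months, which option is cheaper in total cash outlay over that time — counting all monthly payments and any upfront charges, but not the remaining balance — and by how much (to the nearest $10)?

Offer X: at 5.50% the monthly rate is 0.0045833, so the payment is 43,000 × 0.0045833 / (1 − 1.0045833^−60) = $821.35.
Offer Y: monthly rate = 6.4%/12 = 0.0053333; payment = 43,000 × 0.0053333 / (1 − (1+0.0053333)^−60) = $839.33.
Over 12 months: Offer X costs 12 × $821.35 = $9,856.20; Offer Y costs 12 × $839.33 + $900.00 = $10,971.96.
Offer X is cheaper by $10,971.96 − $9,856.20 = $1,115.76.

Offer X by $1,120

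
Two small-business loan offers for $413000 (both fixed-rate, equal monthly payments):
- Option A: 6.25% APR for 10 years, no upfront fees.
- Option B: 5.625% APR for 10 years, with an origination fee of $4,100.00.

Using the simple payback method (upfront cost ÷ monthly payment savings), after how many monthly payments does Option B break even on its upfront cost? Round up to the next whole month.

32 months

Option A: at 6.25% the monthly rate is 0.0052083, so the payment is 413,000 × 0.0052083 / (1 − 1.0052083^−120) = $4,637.17.
Option B: at 5.625% the monthly rate is 0.0046875, so the payment is 413,000 × 0.0046875 / (1 − 1.0046875^−120) = $4,507.76.
Monthly savings = $4,637.17 − $4,507.76 = $129.41.
Break-even = $4,100.00 / $129.41 = 31.68 → 32 months.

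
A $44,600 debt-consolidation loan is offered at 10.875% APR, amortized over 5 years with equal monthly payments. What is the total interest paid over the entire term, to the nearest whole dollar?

At 10.875% the monthly rate is 0.0090625, so the payment is 44,600 × 0.0090625 / (1 − 1.0090625^−60) = $966.93.
Total paid = 60 × $966.93 = $58,015.80; interest = $58,015.80 − $44,600 = $13,415.80.

$13,416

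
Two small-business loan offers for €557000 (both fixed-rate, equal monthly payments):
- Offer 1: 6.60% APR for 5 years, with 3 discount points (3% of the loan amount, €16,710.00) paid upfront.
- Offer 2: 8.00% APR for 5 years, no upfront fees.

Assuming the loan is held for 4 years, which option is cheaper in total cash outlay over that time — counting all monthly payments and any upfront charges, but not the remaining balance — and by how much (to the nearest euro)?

Offer 1 by €1,026

Offer 1: monthly rate = 6.6%/12 = 0.0055000; payment = 557,000 × 0.0055000 / (1 − (1+0.0055000)^−60) = €10,924.45.
Offer 2: at 8.00% the monthly rate is 0.0066667, so the payment is 557,000 × 0.0066667 / (1 − 1.0066667^−60) = €11,293.95.
Over 48 months: Offer 1 costs 48 × €10,924.45 + €16,710.00 = €541,083.60; Offer 2 costs 48 × €11,293.95 = €542,109.60.
Offer 1 is cheaper by €542,109.60 − €541,083.60 = €1,026.00.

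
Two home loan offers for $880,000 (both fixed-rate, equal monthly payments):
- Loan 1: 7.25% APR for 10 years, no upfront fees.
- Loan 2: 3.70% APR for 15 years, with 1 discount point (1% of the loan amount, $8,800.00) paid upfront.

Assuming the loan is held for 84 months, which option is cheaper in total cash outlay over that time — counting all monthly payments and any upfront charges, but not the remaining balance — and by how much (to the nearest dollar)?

Loan 2 by $323,297

Loan 1: at 7.25% the monthly rate is 0.0060417, so the payment is 880,000 × 0.0060417 / (1 − 1.0060417^−120) = $10,331.29.
Loan 2: monthly rate = 3.7%/12 = 0.0030833; payment = 880,000 × 0.0030833 / (1 − (1+0.0030833)^−180) = $6,377.75.
Over 84 months: Loan 1 costs 84 × $10,331.29 = $867,828.36; Loan 2 costs 84 × $6,377.75 + $8,800.00 = $544,531.00.
Loan 2 is cheaper by $867,828.36 − $544,531.00 = $323,297.36.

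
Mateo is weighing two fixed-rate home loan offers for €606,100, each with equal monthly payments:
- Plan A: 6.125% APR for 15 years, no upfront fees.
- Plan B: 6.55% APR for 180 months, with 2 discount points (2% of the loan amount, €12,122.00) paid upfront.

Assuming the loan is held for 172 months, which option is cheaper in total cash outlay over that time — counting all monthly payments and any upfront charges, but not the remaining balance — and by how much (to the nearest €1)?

Plan A: at 6.125% the monthly rate is 0.0051042, so the payment is 606,100 × 0.0051042 / (1 − 1.0051042^−180) = €5,155.64.
Plan B: monthly rate = 6.55%/12 = 0.0054583; payment = 606,100 × 0.0054583 / (1 − (1+0.0054583)^−180) = €5,296.46.
Over 172 months: Plan A costs 172 × €5,155.64 = €886,770.08; Plan B costs 172 × €5,296.46 + €12,122.00 = €923,113.12.
Plan A is cheaper by €923,113.12 − €886,770.08 = €36,343.04.

Plan A by €36,343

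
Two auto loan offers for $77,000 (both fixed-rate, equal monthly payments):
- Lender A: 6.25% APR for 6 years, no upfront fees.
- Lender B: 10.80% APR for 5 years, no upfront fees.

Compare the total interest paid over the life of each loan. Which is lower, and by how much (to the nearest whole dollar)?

Lender A: at 6.25% the monthly rate is 0.0052083, so the payment is 77,000 × 0.0052083 / (1 − 1.0052083^−72) = $1,285.22.
Total interest on Lender A = 72 × $1,285.22 − $77,000 = $15,535.84.
Lender B: at 10.80% the monthly rate is 0.0090000, so the payment is 77,000 × 0.0090000 / (1 − 1.0090000^−60) = $1,666.50.
Total interest on Lender B = 60 × $1,666.50 − $77,000 = $22,990.00.
Lender A is lower by $7,454.16.

Lender A by $7,454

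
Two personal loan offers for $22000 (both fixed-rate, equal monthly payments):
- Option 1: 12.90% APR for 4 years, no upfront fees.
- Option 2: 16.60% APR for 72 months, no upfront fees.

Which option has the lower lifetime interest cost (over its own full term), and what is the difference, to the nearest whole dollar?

Option 1: at 12.90% the monthly rate is 0.0107500, so the payment is 22,000 × 0.0107500 / (1 − 1.0107500^−48) = $589.11.
Total interest on Option 1 = 48 × $589.11 − $22,000 = $6,277.28.
Option 2: at 16.60% the monthly rate is 0.0138333, so the payment is 22,000 × 0.0138333 / (1 − 1.0138333^−72) = $484.52.
Total interest on Option 2 = 72 × $484.52 − $22,000 = $12,885.44.
Option 1 is lower by $6,608.16.

Option 1 by $6,608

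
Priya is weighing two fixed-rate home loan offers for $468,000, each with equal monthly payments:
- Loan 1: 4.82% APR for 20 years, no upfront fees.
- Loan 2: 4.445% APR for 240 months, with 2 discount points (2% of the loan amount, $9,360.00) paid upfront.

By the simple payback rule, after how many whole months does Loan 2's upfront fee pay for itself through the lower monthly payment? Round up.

99 months

Loan 1: monthly rate = 4.82%/12 = 0.0040167; payment = 468,000 × 0.0040167 / (1 − (1+0.0040167)^−240) = $3,042.25.
Loan 2: monthly rate = 4.445%/12 = 0.0037042; payment = 468,000 × 0.0037042 / (1 − (1+0.0037042)^−240) = $2,946.92.
Monthly savings = $3,042.25 − $2,946.92 = $95.33.
Break-even = $9,360.00 / $95.33 = 98.19 → 99 months.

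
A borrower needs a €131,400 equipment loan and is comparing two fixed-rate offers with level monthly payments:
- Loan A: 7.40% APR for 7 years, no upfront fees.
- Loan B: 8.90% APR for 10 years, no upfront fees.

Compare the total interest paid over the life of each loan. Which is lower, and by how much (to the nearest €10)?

Loan A by €30,140

Loan A: monthly rate = 7.4%/12 = 0.0061667; payment = 131,400 × 0.0061667 / (1 − (1+0.0061667)^−84) = €2,008.97.
Total interest on Loan A = 84 × €2,008.97 − €131,400 = €37,353.48.
Loan B: monthly rate = 8.9%/12 = 0.0074167; payment = 131,400 × 0.0074167 / (1 − (1+0.0074167)^−120) = €1,657.42.
Total interest on Loan B = 120 × €1,657.42 − €131,400 = €67,490.40.
Loan A is lower by €30,136.92.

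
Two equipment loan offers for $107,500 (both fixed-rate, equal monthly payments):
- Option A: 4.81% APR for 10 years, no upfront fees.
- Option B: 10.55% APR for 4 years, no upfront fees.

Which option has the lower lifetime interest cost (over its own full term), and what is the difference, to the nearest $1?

Option A: monthly rate = 4.81%/12 = 0.0040083; payment = 107,500 × 0.0040083 / (1 − (1+0.0040083)^−120) = $1,130.25.
Total interest on Option A = 120 × $1,130.25 − $107,500 = $28,130.00.
Option B: at 10.55% the monthly rate is 0.0087917, so the payment is 107,500 × 0.0087917 / (1 − 1.0087917^−48) = $2,754.96.
Total interest on Option B = 48 × $2,754.96 − $107,500 = $24,738.08.
Option B is lower by $3,391.92.

Option B by $3,392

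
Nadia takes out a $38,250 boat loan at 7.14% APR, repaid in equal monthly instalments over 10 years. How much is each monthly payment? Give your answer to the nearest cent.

$446.88

Monthly rate = 7.14%/12 = 0.0059500; payment = 38,250 × 0.0059500 / (1 − (1+0.0059500)^−120) = $446.88.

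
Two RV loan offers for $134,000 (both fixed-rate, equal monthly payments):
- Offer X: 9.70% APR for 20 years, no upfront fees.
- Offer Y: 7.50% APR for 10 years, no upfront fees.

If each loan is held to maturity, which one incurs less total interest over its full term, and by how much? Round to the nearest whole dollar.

Offer X: monthly rate = 9.7%/12 = 0.0080833; payment = 134,000 × 0.0080833 / (1 − (1+0.0080833)^−240) = $1,266.61.
Total interest on Offer X = 240 × $1,266.61 − $134,000 = $169,986.40.
Offer Y: at 7.50% the monthly rate is 0.0062500, so the payment is 134,000 × 0.0062500 / (1 − 1.0062500^−120) = $1,590.60.
Total interest on Offer Y = 120 × $1,590.60 − $134,000 = $56,872.00.
Offer Y is lower by $113,114.40.

Offer Y by $113,114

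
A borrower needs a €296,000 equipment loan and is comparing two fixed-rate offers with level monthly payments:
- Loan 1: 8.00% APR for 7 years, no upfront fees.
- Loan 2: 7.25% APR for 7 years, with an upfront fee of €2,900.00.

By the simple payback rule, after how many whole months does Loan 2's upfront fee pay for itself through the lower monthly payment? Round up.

Loan 1: monthly rate = 8%/12 = 0.0066667; payment = 296,000 × 0.0066667 / (1 − (1+0.0066667)^−84) = €4,613.52.
Loan 2: monthly rate = 7.25%/12 = 0.0060417; payment = 296,000 × 0.0060417 / (1 − (1+0.0060417)^−84) = €4,503.69.
Monthly savings = €4,613.52 − €4,503.69 = €109.83.
Break-even = €2,900.00 / €109.83 = 26.40 → 27 months.

27 months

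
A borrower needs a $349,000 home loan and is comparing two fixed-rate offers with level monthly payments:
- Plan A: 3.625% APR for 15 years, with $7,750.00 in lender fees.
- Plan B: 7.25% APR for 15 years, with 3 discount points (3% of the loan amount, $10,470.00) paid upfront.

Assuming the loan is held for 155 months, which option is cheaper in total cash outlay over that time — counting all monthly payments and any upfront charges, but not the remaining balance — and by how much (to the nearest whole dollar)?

Plan A by $106,488

Plan A: at 3.625% the monthly rate is 0.0030208, so the payment is 349,000 × 0.0030208 / (1 − 1.0030208^−180) = $2,516.42.
Plan B: at 7.25% the monthly rate is 0.0060417, so the payment is 349,000 × 0.0060417 / (1 − 1.0060417^−180) = $3,185.89.
Over 155 months: Plan A costs 155 × $2,516.42 + $7,750.00 = $397,795.10; Plan B costs 155 × $3,185.89 + $10,470.00 = $504,282.95.
Plan A is cheaper by $504,282.95 − $397,795.10 = $106,487.85.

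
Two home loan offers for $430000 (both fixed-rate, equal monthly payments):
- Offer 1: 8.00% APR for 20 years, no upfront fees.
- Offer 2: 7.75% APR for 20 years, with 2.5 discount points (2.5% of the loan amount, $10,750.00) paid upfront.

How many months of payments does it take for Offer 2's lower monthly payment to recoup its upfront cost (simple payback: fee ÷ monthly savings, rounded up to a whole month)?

162 months

Offer 1: monthly rate = 8%/12 = 0.0066667; payment = 430,000 × 0.0066667 / (1 − (1+0.0066667)^−240) = $3,596.69.
Offer 2: monthly rate = 7.75%/12 = 0.0064583; payment = 430,000 × 0.0064583 / (1 − (1+0.0064583)^−240) = $3,530.08.
Monthly savings = $3,596.69 − $3,530.08 = $66.61.
Break-even = $10,750.00 / $66.61 = 161.39 → 162 months.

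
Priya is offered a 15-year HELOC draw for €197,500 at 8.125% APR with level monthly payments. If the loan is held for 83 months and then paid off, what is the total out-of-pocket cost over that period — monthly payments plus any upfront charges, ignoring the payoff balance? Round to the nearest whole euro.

Monthly rate = 8.125%/12 = 0.0067708; payment = 197,500 × 0.0067708 / (1 − (1+0.0067708)^−180) = €1,901.69.
Total outlay = 83 × €1,901.69 = €157,840.27.

€157,840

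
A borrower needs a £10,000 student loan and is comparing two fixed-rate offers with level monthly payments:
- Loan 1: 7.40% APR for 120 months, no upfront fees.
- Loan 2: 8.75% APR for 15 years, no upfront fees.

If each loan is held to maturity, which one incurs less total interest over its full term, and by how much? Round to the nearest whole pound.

Loan 1 by £3,808

Loan 1: monthly rate = 7.4%/12 = 0.0061667; payment = 10,000 × 0.0061667 / (1 − (1+0.0061667)^−120) = £118.18.
Total interest on Loan 1 = 120 × £118.18 − £10,000 = £4,181.60.
Loan 2: monthly rate = 8.75%/12 = 0.0072917; payment = 10,000 × 0.0072917 / (1 − (1+0.0072917)^−180) = £99.94.
Total interest on Loan 2 = 180 × £99.94 − £10,000 = £7,989.20.
Loan 1 is lower by £3,807.60.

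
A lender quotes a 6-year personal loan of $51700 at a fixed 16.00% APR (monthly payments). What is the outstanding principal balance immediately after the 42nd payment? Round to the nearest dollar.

With monthly rate i = 16%/12 = 0.0133333, the balance after k of n payments is P · [(1+i)^n − (1+i)^k] / [(1+i)^n − 1].
(1+0.0133333)^72 = 2.59518116 and (1+0.0133333)^42 = 1.74420615, so the balance is 51,700 × (2.59518116 − 1.74420615) / (2.59518116 − 1) = $27,580.20.

$27,580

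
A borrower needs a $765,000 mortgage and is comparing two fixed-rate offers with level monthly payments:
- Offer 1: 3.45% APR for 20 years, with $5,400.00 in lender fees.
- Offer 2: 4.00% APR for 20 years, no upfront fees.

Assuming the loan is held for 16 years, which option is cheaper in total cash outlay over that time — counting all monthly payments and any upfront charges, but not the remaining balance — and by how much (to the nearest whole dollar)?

Offer 1 by $36,588

Offer 1: at 3.45% the monthly rate is 0.0028750, so the payment is 765,000 × 0.0028750 / (1 − 1.0028750^−240) = $4,417.06.
Offer 2: monthly rate = 4%/12 = 0.0033333; payment = 765,000 × 0.0033333 / (1 − (1+0.0033333)^−240) = $4,635.75.
Over 192 months: Offer 1 costs 192 × $4,417.06 + $5,400.00 = $853,475.52; Offer 2 costs 192 × $4,635.75 = $890,064.00.
Offer 1 is cheaper by $890,064.00 − $853,475.52 = $36,588.48.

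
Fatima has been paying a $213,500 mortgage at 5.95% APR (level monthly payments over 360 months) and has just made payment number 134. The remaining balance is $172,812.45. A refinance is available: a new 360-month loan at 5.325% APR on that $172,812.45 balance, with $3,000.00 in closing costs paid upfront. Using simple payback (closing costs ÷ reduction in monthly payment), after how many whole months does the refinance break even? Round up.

10 months

Current payment = 213,500 × 5.95%/12 / (1 − (1+0.0049583)^−360) = $1,273.19.
Refinanced payment = 172,812.45 × 0.0044375 / (1 − (1+0.0044375)^−360) = $962.32.
Monthly savings = $1,273.19 − $962.32 = $310.87.
Break-even = $3,000.00 / $310.87 = 9.65 → 10 months.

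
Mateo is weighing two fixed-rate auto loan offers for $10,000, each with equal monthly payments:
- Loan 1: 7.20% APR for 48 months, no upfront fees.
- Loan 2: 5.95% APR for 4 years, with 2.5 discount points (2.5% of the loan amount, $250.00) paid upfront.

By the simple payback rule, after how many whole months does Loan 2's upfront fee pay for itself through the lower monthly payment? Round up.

Loan 1: monthly rate = 7.2%/12 = 0.0060000; payment = 10,000 × 0.0060000 / (1 − (1+0.0060000)^−48) = $240.39.
Loan 2: at 5.95% the monthly rate is 0.0049583, so the payment is 10,000 × 0.0049583 / (1 − 1.0049583^−48) = $234.62.
Monthly savings = $240.39 − $234.62 = $5.77.
Break-even = $250.00 / $5.77 = 43.33 → 44 months.

44 months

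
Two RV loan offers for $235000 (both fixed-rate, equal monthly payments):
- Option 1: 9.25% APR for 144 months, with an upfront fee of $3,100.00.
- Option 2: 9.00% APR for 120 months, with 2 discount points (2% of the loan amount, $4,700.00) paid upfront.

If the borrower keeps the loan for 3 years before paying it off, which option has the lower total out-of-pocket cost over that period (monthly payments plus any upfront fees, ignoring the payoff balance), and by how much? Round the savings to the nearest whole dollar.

Option 1 by $11,295

Option 1: at 9.25% the monthly rate is 0.0077083, so the payment is 235,000 × 0.0077083 / (1 − 1.0077083^−144) = $2,707.57.
Option 2: at 9.00% the monthly rate is 0.0075000, so the payment is 235,000 × 0.0075000 / (1 − 1.0075000^−120) = $2,976.88.
Over 36 months: Option 1 costs 36 × $2,707.57 + $3,100.00 = $100,572.52; Option 2 costs 36 × $2,976.88 + $4,700.00 = $111,867.68.
Option 1 is cheaper by $111,867.68 − $100,572.52 = $11,295.16.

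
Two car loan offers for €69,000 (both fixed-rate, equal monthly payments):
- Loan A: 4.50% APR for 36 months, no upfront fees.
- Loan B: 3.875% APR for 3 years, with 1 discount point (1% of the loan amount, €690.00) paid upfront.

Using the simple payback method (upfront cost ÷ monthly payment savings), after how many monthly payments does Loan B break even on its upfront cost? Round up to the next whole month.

Loan A: at 4.50% the monthly rate is 0.0037500, so the payment is 69,000 × 0.0037500 / (1 − 1.0037500^−36) = €2,052.54.
Loan B: at 3.875% the monthly rate is 0.0032292, so the payment is 69,000 × 0.0032292 / (1 − 1.0032292^−36) = €2,033.32.
Monthly savings = €2,052.54 − €2,033.32 = €19.22.
Break-even = €690.00 / €19.22 = 35.90 → 36 months.

36 months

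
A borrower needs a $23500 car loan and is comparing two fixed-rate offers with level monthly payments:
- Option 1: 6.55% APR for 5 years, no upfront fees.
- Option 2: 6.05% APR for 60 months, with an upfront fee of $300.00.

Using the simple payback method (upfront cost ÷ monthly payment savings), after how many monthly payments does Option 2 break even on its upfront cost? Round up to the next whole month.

55 months

Option 1: monthly rate = 6.55%/12 = 0.0054583; payment = 23,500 × 0.0054583 / (1 − (1+0.0054583)^−60) = $460.36.
Option 2: monthly rate = 6.05%/12 = 0.0050417; payment = 23,500 × 0.0050417 / (1 − (1+0.0050417)^−60) = $454.87.
Monthly savings = $460.36 − $454.87 = $5.49.
Break-even = $300.00 / $5.49 = 54.64 → 55 months.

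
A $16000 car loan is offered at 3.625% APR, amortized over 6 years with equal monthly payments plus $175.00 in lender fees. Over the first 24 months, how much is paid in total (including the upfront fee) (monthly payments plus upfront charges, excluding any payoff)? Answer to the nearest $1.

$6,117

At 3.625% the monthly rate is 0.0030208, so the payment is 16,000 × 0.0030208 / (1 − 1.0030208^−72) = $247.60.
Total outlay = 24 × $247.60 + $175.00 = $6,117.40.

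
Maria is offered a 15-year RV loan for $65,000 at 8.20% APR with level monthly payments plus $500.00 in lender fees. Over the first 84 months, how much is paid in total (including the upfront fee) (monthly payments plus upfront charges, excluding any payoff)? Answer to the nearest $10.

$53,310

Monthly rate = 8.2%/12 = 0.0068333; payment = 65,000 × 0.0068333 / (1 − (1+0.0068333)^−180) = $628.70.
Total outlay = 84 × $628.70 + $500.00 = $53,310.80.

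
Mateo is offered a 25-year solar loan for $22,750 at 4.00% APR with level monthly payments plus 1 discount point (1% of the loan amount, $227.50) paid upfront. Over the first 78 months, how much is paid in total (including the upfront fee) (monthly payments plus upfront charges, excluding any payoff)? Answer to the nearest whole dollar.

At 4.00% the monthly rate is 0.0033333, so the payment is 22,750 × 0.0033333 / (1 − 1.0033333^−300) = $120.08.
Total outlay = 78 × $120.08 + $227.50 = $9,593.74.

$9,594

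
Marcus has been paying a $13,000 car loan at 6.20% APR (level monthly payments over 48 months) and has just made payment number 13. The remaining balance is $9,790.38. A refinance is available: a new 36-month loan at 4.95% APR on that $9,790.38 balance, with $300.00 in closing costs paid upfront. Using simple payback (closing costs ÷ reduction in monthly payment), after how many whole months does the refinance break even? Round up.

Current payment = 13,000 × 6.2%/12 / (1 − (1+0.0051667)^−48) = $306.50.
Refinanced payment = 9,790.38 × 0.0041250 / (1 − (1+0.0041250)^−36) = $293.21.
Monthly savings = $306.50 − $293.21 = $13.29.
Break-even = $300.00 / $13.29 = 22.57 → 23 months.

23 months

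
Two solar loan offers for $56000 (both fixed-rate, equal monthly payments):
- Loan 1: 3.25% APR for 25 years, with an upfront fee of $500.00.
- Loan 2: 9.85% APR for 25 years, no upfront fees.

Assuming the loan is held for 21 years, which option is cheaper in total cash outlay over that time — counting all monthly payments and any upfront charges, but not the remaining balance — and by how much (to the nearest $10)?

Loan 1 by $57,480

Loan 1: monthly rate = 3.25%/12 = 0.0027083; payment = 56,000 × 0.0027083 / (1 − (1+0.0027083)^−300) = $272.90.
Loan 2: at 9.85% the monthly rate is 0.0082083, so the payment is 56,000 × 0.0082083 / (1 − 1.0082083^−300) = $502.96.
Over 252 months: Loan 1 costs 252 × $272.90 + $500.00 = $69,270.80; Loan 2 costs 252 × $502.96 = $126,745.92.
Loan 1 is cheaper by $126,745.92 − $69,270.80 = $57,475.12.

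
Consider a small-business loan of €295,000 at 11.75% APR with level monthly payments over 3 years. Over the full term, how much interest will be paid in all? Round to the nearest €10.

€56,470

Monthly rate = 11.75%/12 = 0.0097917; payment = 295,000 × 0.0097917 / (1 − (1+0.0097917)^−36) = €9,763.03.
Total paid = 36 × €9,763.03 = €351,469.08; interest = €351,469.08 − €295,000 = €56,469.08.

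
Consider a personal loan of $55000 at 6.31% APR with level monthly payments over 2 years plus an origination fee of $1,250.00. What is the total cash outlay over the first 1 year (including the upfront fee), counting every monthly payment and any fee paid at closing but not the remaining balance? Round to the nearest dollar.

At 6.31% the monthly rate is 0.0052583, so the payment is 55,000 × 0.0052583 / (1 − 1.0052583^−24) = $2,445.32.
Total outlay = 12 × $2,445.32 + $1,250.00 = $30,593.84.

$30,594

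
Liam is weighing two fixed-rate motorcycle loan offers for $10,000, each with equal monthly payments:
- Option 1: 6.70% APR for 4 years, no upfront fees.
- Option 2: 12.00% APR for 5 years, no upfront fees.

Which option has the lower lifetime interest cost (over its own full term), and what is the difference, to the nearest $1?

Option 1 by $1,919

Option 1: monthly rate = 6.7%/12 = 0.0055833; payment = 10,000 × 0.0055833 / (1 − (1+0.0055833)^−48) = $238.07.
Total interest on Option 1 = 48 × $238.07 − $10,000 = $1,427.36.
Option 2: monthly rate = 12%/12 = 0.0100000; payment = 10,000 × 0.0100000 / (1 − (1+0.0100000)^−60) = $222.44.
Total interest on Option 2 = 60 × $222.44 − $10,000 = $3,346.40.
Option 1 is lower by $1,919.04.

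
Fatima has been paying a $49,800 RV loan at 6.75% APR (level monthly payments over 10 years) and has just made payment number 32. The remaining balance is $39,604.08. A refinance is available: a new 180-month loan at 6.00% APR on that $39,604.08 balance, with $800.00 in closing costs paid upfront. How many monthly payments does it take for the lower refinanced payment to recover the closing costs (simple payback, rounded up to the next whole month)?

Current payment = 49,800 × 6.75%/12 / (1 − (1+0.0056250)^−120) = $571.82.
Refinanced payment = 39,604.08 × 0.0050000 / (1 − (1+0.0050000)^−180) = $334.20.
Monthly savings = $571.82 − $334.20 = $237.62.
Break-even = $800.00 / $237.62 = 3.37 → 4 months.

4 months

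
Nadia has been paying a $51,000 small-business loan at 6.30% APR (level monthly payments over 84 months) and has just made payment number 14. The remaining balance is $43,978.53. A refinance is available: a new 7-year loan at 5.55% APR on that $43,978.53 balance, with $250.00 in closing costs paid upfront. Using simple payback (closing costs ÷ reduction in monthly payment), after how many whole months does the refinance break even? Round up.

3 months

Current payment = 51,000 × 6.3%/12 / (1 − (1+0.0052500)^−84) = $752.39.
Refinanced payment = 43,978.53 × 0.0046250 / (1 − (1+0.0046250)^−84) = $633.02.
Monthly savings = $752.39 − $633.02 = $119.37.
Break-even = $250.00 / $119.37 = 2.09 → 3 months.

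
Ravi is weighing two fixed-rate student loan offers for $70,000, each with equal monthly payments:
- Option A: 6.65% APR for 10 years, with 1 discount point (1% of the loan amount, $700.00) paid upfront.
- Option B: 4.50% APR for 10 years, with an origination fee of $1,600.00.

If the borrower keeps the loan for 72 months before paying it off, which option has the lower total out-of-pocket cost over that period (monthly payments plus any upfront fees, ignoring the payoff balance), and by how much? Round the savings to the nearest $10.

Option A: at 6.65% the monthly rate is 0.0055417, so the payment is 70,000 × 0.0055417 / (1 − 1.0055417^−120) = $800.19.
Option B: monthly rate = 4.5%/12 = 0.0037500; payment = 70,000 × 0.0037500 / (1 − (1+0.0037500)^−120) = $725.47.
Over 72 months: Option A costs 72 × $800.19 + $700.00 = $58,313.68; Option B costs 72 × $725.47 + $1,600.00 = $53,833.84.
Option B is cheaper by $58,313.68 − $53,833.84 = $4,479.84.

Option B by $4,480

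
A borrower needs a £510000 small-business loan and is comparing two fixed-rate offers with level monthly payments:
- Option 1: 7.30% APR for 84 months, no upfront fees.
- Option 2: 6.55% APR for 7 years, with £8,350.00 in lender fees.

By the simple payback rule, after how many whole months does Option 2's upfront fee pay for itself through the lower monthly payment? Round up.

Option 1: monthly rate = 7.3%/12 = 0.0060833; payment = 510,000 × 0.0060833 / (1 − (1+0.0060833)^−84) = £7,772.28.
Option 2: at 6.55% the monthly rate is 0.0054583, so the payment is 510,000 × 0.0054583 / (1 − 1.0054583^−84) = £7,585.56.
Monthly savings = £7,772.28 − £7,585.56 = £186.72.
Break-even = £8,350.00 / £186.72 = 44.72 → 45 months.

45 months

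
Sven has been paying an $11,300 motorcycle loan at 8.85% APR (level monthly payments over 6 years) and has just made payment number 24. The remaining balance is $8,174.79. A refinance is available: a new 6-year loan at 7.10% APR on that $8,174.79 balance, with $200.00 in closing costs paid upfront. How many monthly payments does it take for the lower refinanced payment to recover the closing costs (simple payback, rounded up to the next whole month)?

4 months

Current payment = 11,300 × 8.85%/12 / (1 − (1+0.0073750)^−72) = $202.85.
Refinanced payment = 8,174.79 × 0.0059167 / (1 − (1+0.0059167)^−72) = $139.76.
Monthly savings = $202.85 − $139.76 = $63.09.
Break-even = $200.00 / $63.09 = 3.17 → 4 months.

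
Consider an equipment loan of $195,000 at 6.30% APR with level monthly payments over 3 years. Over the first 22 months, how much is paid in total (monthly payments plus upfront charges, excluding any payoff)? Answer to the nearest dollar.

At 6.30% the monthly rate is 0.0052500, so the payment is 195,000 × 0.0052500 / (1 − 1.0052500^−36) = $5,958.82.
Total outlay = 22 × $5,958.82 = $131,094.04.

$131,094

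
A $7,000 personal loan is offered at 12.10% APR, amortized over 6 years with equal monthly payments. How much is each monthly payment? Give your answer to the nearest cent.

$137.22

Monthly rate = 12.1%/12 = 0.0100833; payment = 7,000 × 0.0100833 / (1 − (1+0.0100833)^−72) = $137.22.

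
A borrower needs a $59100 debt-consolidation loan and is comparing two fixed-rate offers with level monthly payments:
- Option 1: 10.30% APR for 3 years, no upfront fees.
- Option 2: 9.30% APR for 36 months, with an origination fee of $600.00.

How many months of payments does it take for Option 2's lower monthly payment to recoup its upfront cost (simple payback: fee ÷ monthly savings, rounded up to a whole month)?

Option 1: monthly rate = 10.3%/12 = 0.0085833; payment = 59,100 × 0.0085833 / (1 − (1+0.0085833)^−36) = $1,915.33.
Option 2: at 9.30% the monthly rate is 0.0077500, so the payment is 59,100 × 0.0077500 / (1 − 1.0077500^−36) = $1,887.63.
Monthly savings = $1,915.33 − $1,887.63 = $27.70.
Break-even = $600.00 / $27.70 = 21.66 → 22 months.

22 months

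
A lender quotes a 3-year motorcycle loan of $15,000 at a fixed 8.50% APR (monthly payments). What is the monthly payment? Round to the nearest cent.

$473.51

At 8.50% the monthly rate is 0.0070833, so the payment is 15,000 × 0.0070833 / (1 − 1.0070833^−36) = $473.51.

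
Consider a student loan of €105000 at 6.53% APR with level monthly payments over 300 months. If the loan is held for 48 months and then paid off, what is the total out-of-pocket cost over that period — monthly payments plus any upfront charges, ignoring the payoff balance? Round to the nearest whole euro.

At 6.53% the monthly rate is 0.0054417, so the payment is 105,000 × 0.0054417 / (1 − 1.0054417^−300) = €710.94.
Total outlay = 48 × €710.94 = €34,125.12.

€34,125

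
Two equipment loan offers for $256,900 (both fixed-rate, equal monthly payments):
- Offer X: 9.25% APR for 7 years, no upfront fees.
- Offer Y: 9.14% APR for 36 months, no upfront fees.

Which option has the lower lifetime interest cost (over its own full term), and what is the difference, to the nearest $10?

Offer X: monthly rate = 9.25%/12 = 0.0077083; payment = 256,900 × 0.0077083 / (1 − (1+0.0077083)^−84) = $4,165.95.
Total interest on Offer X = 84 × $4,165.95 − $256,900 = $93,039.80.
Offer Y: at 9.14% the monthly rate is 0.0076167, so the payment is 256,900 × 0.0076167 / (1 − 1.0076167^−36) = $8,186.10.
Total interest on Offer Y = 36 × $8,186.10 − $256,900 = $37,799.60.
Offer Y is lower by $55,240.20.

Offer Y by $55,240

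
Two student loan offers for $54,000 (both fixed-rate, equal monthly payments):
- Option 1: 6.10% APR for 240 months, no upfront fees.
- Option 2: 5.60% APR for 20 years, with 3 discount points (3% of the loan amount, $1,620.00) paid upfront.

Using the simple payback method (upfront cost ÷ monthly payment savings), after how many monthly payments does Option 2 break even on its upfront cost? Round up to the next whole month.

105 months

Option 1: at 6.10% the monthly rate is 0.0050833, so the payment is 54,000 × 0.0050833 / (1 − 1.0050833^−240) = $389.99.
Option 2: at 5.60% the monthly rate is 0.0046667, so the payment is 54,000 × 0.0046667 / (1 − 1.0046667^−240) = $374.52.
Monthly savings = $389.99 − $374.52 = $15.47.
Break-even = $1,620.00 / $15.47 = 104.72 → 105 months.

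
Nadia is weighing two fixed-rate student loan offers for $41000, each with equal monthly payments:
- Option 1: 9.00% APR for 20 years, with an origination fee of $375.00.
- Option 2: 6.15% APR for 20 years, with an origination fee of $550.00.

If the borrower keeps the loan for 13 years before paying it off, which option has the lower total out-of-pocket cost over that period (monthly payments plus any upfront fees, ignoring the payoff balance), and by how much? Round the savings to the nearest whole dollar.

Option 2 by $10,993

Option 1: monthly rate = 9%/12 = 0.0075000; payment = 41,000 × 0.0075000 / (1 − (1+0.0075000)^−240) = $368.89.
Option 2: at 6.15% the monthly rate is 0.0051250, so the payment is 41,000 × 0.0051250 / (1 − 1.0051250^−240) = $297.30.
Over 156 months: Option 1 costs 156 × $368.89 + $375.00 = $57,921.84; Option 2 costs 156 × $297.30 + $550.00 = $46,928.80.
Option 2 is cheaper by $57,921.84 − $46,928.80 = $10,993.04.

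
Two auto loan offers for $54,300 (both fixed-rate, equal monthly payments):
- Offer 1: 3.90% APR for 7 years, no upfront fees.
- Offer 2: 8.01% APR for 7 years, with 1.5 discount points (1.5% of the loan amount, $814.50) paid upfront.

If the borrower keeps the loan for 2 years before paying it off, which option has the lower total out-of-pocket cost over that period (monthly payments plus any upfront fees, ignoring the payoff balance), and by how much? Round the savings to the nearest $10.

Offer 1 by $3,380

Offer 1: monthly rate = 3.9%/12 = 0.0032500; payment = 54,300 × 0.0032500 / (1 − (1+0.0032500)^−84) = $739.72.
Offer 2: monthly rate = 8.01%/12 = 0.0066750; payment = 54,300 × 0.0066750 / (1 − (1+0.0066750)^−84) = $846.60.
Over 24 months: Offer 1 costs 24 × $739.72 = $17,753.28; Offer 2 costs 24 × $846.60 + $814.50 = $21,132.90.
Offer 1 is cheaper by $21,132.90 − $17,753.28 = $3,379.62.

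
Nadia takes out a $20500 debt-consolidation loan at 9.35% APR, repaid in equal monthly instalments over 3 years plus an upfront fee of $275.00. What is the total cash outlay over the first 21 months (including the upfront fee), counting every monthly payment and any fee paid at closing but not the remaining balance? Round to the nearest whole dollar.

Monthly rate = 9.35%/12 = 0.0077917; payment = 20,500 × 0.0077917 / (1 − (1+0.0077917)^−36) = $655.24.
Total outlay = 21 × $655.24 + $275.00 = $14,035.04.

$14,035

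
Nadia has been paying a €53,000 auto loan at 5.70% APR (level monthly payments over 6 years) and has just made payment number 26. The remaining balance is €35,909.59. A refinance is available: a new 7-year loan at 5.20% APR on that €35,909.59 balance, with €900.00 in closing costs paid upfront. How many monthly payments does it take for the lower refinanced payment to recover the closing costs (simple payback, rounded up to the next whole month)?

3 months

Current payment = 53,000 × 5.7%/12 / (1 − (1+0.0047500)^−72) = €870.88.
Refinanced payment = 35,909.59 × 0.0043333 / (1 − (1+0.0043333)^−84) = €510.92.
Monthly savings = €870.88 − €510.92 = €359.96.
Break-even = €900.00 / €359.96 = 2.50 → 3 months.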